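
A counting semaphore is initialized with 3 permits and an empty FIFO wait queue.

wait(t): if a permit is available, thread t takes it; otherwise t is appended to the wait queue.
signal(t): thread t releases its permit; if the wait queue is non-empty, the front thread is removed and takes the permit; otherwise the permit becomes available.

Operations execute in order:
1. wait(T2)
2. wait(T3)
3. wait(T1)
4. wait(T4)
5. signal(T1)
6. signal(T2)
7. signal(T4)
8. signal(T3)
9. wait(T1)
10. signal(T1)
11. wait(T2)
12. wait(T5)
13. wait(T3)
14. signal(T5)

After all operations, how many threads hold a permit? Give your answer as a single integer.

Answer: 2

Derivation:
Step 1: wait(T2) -> count=2 queue=[] holders={T2}
Step 2: wait(T3) -> count=1 queue=[] holders={T2,T3}
Step 3: wait(T1) -> count=0 queue=[] holders={T1,T2,T3}
Step 4: wait(T4) -> count=0 queue=[T4] holders={T1,T2,T3}
Step 5: signal(T1) -> count=0 queue=[] holders={T2,T3,T4}
Step 6: signal(T2) -> count=1 queue=[] holders={T3,T4}
Step 7: signal(T4) -> count=2 queue=[] holders={T3}
Step 8: signal(T3) -> count=3 queue=[] holders={none}
Step 9: wait(T1) -> count=2 queue=[] holders={T1}
Step 10: signal(T1) -> count=3 queue=[] holders={none}
Step 11: wait(T2) -> count=2 queue=[] holders={T2}
Step 12: wait(T5) -> count=1 queue=[] holders={T2,T5}
Step 13: wait(T3) -> count=0 queue=[] holders={T2,T3,T5}
Step 14: signal(T5) -> count=1 queue=[] holders={T2,T3}
Final holders: {T2,T3} -> 2 thread(s)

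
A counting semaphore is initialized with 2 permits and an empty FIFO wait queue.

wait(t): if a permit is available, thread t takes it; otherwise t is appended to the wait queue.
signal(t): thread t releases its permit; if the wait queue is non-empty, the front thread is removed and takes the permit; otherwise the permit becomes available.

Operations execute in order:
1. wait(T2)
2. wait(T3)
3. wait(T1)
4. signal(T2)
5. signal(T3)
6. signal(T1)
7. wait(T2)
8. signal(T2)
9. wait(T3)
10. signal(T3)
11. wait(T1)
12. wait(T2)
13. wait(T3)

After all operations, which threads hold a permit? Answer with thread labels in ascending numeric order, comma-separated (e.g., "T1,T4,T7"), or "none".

Answer: T1,T2

Derivation:
Step 1: wait(T2) -> count=1 queue=[] holders={T2}
Step 2: wait(T3) -> count=0 queue=[] holders={T2,T3}
Step 3: wait(T1) -> count=0 queue=[T1] holders={T2,T3}
Step 4: signal(T2) -> count=0 queue=[] holders={T1,T3}
Step 5: signal(T3) -> count=1 queue=[] holders={T1}
Step 6: signal(T1) -> count=2 queue=[] holders={none}
Step 7: wait(T2) -> count=1 queue=[] holders={T2}
Step 8: signal(T2) -> count=2 queue=[] holders={none}
Step 9: wait(T3) -> count=1 queue=[] holders={T3}
Step 10: signal(T3) -> count=2 queue=[] holders={none}
Step 11: wait(T1) -> count=1 queue=[] holders={T1}
Step 12: wait(T2) -> count=0 queue=[] holders={T1,T2}
Step 13: wait(T3) -> count=0 queue=[T3] holders={T1,T2}
Final holders: T1,T2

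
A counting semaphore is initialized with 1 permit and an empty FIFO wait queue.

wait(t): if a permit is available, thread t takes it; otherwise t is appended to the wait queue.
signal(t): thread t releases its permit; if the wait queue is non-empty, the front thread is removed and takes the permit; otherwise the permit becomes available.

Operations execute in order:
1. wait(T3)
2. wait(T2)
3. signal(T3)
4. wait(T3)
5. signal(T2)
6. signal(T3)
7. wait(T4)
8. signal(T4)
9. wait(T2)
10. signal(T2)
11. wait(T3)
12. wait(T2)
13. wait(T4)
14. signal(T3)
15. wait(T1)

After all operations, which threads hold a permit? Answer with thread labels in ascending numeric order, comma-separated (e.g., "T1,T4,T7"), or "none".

Answer: T2

Derivation:
Step 1: wait(T3) -> count=0 queue=[] holders={T3}
Step 2: wait(T2) -> count=0 queue=[T2] holders={T3}
Step 3: signal(T3) -> count=0 queue=[] holders={T2}
Step 4: wait(T3) -> count=0 queue=[T3] holders={T2}
Step 5: signal(T2) -> count=0 queue=[] holders={T3}
Step 6: signal(T3) -> count=1 queue=[] holders={none}
Step 7: wait(T4) -> count=0 queue=[] holders={T4}
Step 8: signal(T4) -> count=1 queue=[] holders={none}
Step 9: wait(T2) -> count=0 queue=[] holders={T2}
Step 10: signal(T2) -> count=1 queue=[] holders={none}
Step 11: wait(T3) -> count=0 queue=[] holders={T3}
Step 12: wait(T2) -> count=0 queue=[T2] holders={T3}
Step 13: wait(T4) -> count=0 queue=[T2,T4] holders={T3}
Step 14: signal(T3) -> count=0 queue=[T4] holders={T2}
Step 15: wait(T1) -> count=0 queue=[T4,T1] holders={T2}
Final holders: T2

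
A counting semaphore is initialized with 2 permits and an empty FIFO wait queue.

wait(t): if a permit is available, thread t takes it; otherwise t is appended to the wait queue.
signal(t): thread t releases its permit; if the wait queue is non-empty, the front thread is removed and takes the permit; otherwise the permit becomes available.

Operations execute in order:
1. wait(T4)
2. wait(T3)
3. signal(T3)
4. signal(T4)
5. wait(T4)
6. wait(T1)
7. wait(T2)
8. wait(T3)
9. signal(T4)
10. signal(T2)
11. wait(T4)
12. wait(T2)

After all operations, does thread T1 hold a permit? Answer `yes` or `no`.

Step 1: wait(T4) -> count=1 queue=[] holders={T4}
Step 2: wait(T3) -> count=0 queue=[] holders={T3,T4}
Step 3: signal(T3) -> count=1 queue=[] holders={T4}
Step 4: signal(T4) -> count=2 queue=[] holders={none}
Step 5: wait(T4) -> count=1 queue=[] holders={T4}
Step 6: wait(T1) -> count=0 queue=[] holders={T1,T4}
Step 7: wait(T2) -> count=0 queue=[T2] holders={T1,T4}
Step 8: wait(T3) -> count=0 queue=[T2,T3] holders={T1,T4}
Step 9: signal(T4) -> count=0 queue=[T3] holders={T1,T2}
Step 10: signal(T2) -> count=0 queue=[] holders={T1,T3}
Step 11: wait(T4) -> count=0 queue=[T4] holders={T1,T3}
Step 12: wait(T2) -> count=0 queue=[T4,T2] holders={T1,T3}
Final holders: {T1,T3} -> T1 in holders

Answer: yes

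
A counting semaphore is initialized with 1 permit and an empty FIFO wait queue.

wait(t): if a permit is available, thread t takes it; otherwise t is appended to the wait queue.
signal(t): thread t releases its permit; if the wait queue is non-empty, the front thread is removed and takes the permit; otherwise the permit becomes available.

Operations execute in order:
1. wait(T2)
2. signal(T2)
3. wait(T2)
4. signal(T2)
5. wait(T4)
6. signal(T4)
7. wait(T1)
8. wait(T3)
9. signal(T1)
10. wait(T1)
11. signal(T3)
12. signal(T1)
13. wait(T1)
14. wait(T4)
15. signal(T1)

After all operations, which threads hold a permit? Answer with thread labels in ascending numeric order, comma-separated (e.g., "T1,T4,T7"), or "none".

Step 1: wait(T2) -> count=0 queue=[] holders={T2}
Step 2: signal(T2) -> count=1 queue=[] holders={none}
Step 3: wait(T2) -> count=0 queue=[] holders={T2}
Step 4: signal(T2) -> count=1 queue=[] holders={none}
Step 5: wait(T4) -> count=0 queue=[] holders={T4}
Step 6: signal(T4) -> count=1 queue=[] holders={none}
Step 7: wait(T1) -> count=0 queue=[] holders={T1}
Step 8: wait(T3) -> count=0 queue=[T3] holders={T1}
Step 9: signal(T1) -> count=0 queue=[] holders={T3}
Step 10: wait(T1) -> count=0 queue=[T1] holders={T3}
Step 11: signal(T3) -> count=0 queue=[] holders={T1}
Step 12: signal(T1) -> count=1 queue=[] holders={none}
Step 13: wait(T1) -> count=0 queue=[] holders={T1}
Step 14: wait(T4) -> count=0 queue=[T4] holders={T1}
Step 15: signal(T1) -> count=0 queue=[] holders={T4}
Final holders: T4

Answer: T4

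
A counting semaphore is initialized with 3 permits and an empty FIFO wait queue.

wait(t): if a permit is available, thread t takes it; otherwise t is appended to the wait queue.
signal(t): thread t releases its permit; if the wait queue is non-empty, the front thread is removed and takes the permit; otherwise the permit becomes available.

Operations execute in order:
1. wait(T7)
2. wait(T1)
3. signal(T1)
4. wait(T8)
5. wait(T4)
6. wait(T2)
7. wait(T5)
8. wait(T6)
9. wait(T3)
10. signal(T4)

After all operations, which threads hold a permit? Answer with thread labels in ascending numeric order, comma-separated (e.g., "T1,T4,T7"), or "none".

Answer: T2,T7,T8

Derivation:
Step 1: wait(T7) -> count=2 queue=[] holders={T7}
Step 2: wait(T1) -> count=1 queue=[] holders={T1,T7}
Step 3: signal(T1) -> count=2 queue=[] holders={T7}
Step 4: wait(T8) -> count=1 queue=[] holders={T7,T8}
Step 5: wait(T4) -> count=0 queue=[] holders={T4,T7,T8}
Step 6: wait(T2) -> count=0 queue=[T2] holders={T4,T7,T8}
Step 7: wait(T5) -> count=0 queue=[T2,T5] holders={T4,T7,T8}
Step 8: wait(T6) -> count=0 queue=[T2,T5,T6] holders={T4,T7,T8}
Step 9: wait(T3) -> count=0 queue=[T2,T5,T6,T3] holders={T4,T7,T8}
Step 10: signal(T4) -> count=0 queue=[T5,T6,T3] holders={T2,T7,T8}
Final holders: T2,T7,T8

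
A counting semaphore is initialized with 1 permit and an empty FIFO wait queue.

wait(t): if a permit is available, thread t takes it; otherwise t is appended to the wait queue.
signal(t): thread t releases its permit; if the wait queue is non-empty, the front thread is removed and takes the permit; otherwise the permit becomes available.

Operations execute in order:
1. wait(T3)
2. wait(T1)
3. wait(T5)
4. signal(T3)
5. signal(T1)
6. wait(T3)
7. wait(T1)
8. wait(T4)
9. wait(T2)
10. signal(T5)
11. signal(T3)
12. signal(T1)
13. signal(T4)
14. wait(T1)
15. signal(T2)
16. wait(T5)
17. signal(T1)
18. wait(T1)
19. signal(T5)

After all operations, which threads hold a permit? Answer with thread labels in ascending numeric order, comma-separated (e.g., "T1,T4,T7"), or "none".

Answer: T1

Derivation:
Step 1: wait(T3) -> count=0 queue=[] holders={T3}
Step 2: wait(T1) -> count=0 queue=[T1] holders={T3}
Step 3: wait(T5) -> count=0 queue=[T1,T5] holders={T3}
Step 4: signal(T3) -> count=0 queue=[T5] holders={T1}
Step 5: signal(T1) -> count=0 queue=[] holders={T5}
Step 6: wait(T3) -> count=0 queue=[T3] holders={T5}
Step 7: wait(T1) -> count=0 queue=[T3,T1] holders={T5}
Step 8: wait(T4) -> count=0 queue=[T3,T1,T4] holders={T5}
Step 9: wait(T2) -> count=0 queue=[T3,T1,T4,T2] holders={T5}
Step 10: signal(T5) -> count=0 queue=[T1,T4,T2] holders={T3}
Step 11: signal(T3) -> count=0 queue=[T4,T2] holders={T1}
Step 12: signal(T1) -> count=0 queue=[T2] holders={T4}
Step 13: signal(T4) -> count=0 queue=[] holders={T2}
Step 14: wait(T1) -> count=0 queue=[T1] holders={T2}
Step 15: signal(T2) -> count=0 queue=[] holders={T1}
Step 16: wait(T5) -> count=0 queue=[T5] holders={T1}
Step 17: signal(T1) -> count=0 queue=[] holders={T5}
Step 18: wait(T1) -> count=0 queue=[T1] holders={T5}
Step 19: signal(T5) -> count=0 queue=[] holders={T1}
Final holders: T1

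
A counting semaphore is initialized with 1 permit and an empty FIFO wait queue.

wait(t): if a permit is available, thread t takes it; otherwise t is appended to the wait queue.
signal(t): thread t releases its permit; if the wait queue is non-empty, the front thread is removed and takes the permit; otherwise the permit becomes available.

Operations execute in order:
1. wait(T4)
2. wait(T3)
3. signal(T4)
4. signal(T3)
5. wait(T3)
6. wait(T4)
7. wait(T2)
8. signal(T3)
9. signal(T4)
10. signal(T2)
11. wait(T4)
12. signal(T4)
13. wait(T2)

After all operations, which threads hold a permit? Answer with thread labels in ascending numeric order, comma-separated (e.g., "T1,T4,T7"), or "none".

Answer: T2

Derivation:
Step 1: wait(T4) -> count=0 queue=[] holders={T4}
Step 2: wait(T3) -> count=0 queue=[T3] holders={T4}
Step 3: signal(T4) -> count=0 queue=[] holders={T3}
Step 4: signal(T3) -> count=1 queue=[] holders={none}
Step 5: wait(T3) -> count=0 queue=[] holders={T3}
Step 6: wait(T4) -> count=0 queue=[T4] holders={T3}
Step 7: wait(T2) -> count=0 queue=[T4,T2] holders={T3}
Step 8: signal(T3) -> count=0 queue=[T2] holders={T4}
Step 9: signal(T4) -> count=0 queue=[] holders={T2}
Step 10: signal(T2) -> count=1 queue=[] holders={none}
Step 11: wait(T4) -> count=0 queue=[] holders={T4}
Step 12: signal(T4) -> count=1 queue=[] holders={none}
Step 13: wait(T2) -> count=0 queue=[] holders={T2}
Final holders: T2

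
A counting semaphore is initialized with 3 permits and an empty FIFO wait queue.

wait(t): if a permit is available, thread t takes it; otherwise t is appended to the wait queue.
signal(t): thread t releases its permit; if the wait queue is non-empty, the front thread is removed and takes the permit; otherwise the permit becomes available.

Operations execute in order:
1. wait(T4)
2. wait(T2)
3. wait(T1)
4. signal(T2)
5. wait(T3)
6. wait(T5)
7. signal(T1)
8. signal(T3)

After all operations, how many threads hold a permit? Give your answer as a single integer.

Answer: 2

Derivation:
Step 1: wait(T4) -> count=2 queue=[] holders={T4}
Step 2: wait(T2) -> count=1 queue=[] holders={T2,T4}
Step 3: wait(T1) -> count=0 queue=[] holders={T1,T2,T4}
Step 4: signal(T2) -> count=1 queue=[] holders={T1,T4}
Step 5: wait(T3) -> count=0 queue=[] holders={T1,T3,T4}
Step 6: wait(T5) -> count=0 queue=[T5] holders={T1,T3,T4}
Step 7: signal(T1) -> count=0 queue=[] holders={T3,T4,T5}
Step 8: signal(T3) -> count=1 queue=[] holders={T4,T5}
Final holders: {T4,T5} -> 2 thread(s)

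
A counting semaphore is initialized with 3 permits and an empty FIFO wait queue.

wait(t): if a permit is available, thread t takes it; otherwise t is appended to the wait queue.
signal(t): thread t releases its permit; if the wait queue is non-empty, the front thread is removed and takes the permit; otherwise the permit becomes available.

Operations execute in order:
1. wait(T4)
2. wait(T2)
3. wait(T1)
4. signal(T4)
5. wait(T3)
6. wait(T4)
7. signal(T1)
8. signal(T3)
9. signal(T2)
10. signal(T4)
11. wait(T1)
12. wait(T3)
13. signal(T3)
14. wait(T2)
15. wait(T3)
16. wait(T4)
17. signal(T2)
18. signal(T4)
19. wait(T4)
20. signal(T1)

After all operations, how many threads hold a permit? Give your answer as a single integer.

Step 1: wait(T4) -> count=2 queue=[] holders={T4}
Step 2: wait(T2) -> count=1 queue=[] holders={T2,T4}
Step 3: wait(T1) -> count=0 queue=[] holders={T1,T2,T4}
Step 4: signal(T4) -> count=1 queue=[] holders={T1,T2}
Step 5: wait(T3) -> count=0 queue=[] holders={T1,T2,T3}
Step 6: wait(T4) -> count=0 queue=[T4] holders={T1,T2,T3}
Step 7: signal(T1) -> count=0 queue=[] holders={T2,T3,T4}
Step 8: signal(T3) -> count=1 queue=[] holders={T2,T4}
Step 9: signal(T2) -> count=2 queue=[] holders={T4}
Step 10: signal(T4) -> count=3 queue=[] holders={none}
Step 11: wait(T1) -> count=2 queue=[] holders={T1}
Step 12: wait(T3) -> count=1 queue=[] holders={T1,T3}
Step 13: signal(T3) -> count=2 queue=[] holders={T1}
Step 14: wait(T2) -> count=1 queue=[] holders={T1,T2}
Step 15: wait(T3) -> count=0 queue=[] holders={T1,T2,T3}
Step 16: wait(T4) -> count=0 queue=[T4] holders={T1,T2,T3}
Step 17: signal(T2) -> count=0 queue=[] holders={T1,T3,T4}
Step 18: signal(T4) -> count=1 queue=[] holders={T1,T3}
Step 19: wait(T4) -> count=0 queue=[] holders={T1,T3,T4}
Step 20: signal(T1) -> count=1 queue=[] holders={T3,T4}
Final holders: {T3,T4} -> 2 thread(s)

Answer: 2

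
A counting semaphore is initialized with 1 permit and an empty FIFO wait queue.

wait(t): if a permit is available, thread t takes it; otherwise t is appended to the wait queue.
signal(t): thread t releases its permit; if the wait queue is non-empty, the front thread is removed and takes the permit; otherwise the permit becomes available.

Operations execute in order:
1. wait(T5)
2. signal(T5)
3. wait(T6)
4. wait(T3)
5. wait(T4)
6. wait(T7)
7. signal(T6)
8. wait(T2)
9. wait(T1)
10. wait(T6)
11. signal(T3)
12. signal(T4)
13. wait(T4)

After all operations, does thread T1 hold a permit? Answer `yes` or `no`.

Step 1: wait(T5) -> count=0 queue=[] holders={T5}
Step 2: signal(T5) -> count=1 queue=[] holders={none}
Step 3: wait(T6) -> count=0 queue=[] holders={T6}
Step 4: wait(T3) -> count=0 queue=[T3] holders={T6}
Step 5: wait(T4) -> count=0 queue=[T3,T4] holders={T6}
Step 6: wait(T7) -> count=0 queue=[T3,T4,T7] holders={T6}
Step 7: signal(T6) -> count=0 queue=[T4,T7] holders={T3}
Step 8: wait(T2) -> count=0 queue=[T4,T7,T2] holders={T3}
Step 9: wait(T1) -> count=0 queue=[T4,T7,T2,T1] holders={T3}
Step 10: wait(T6) -> count=0 queue=[T4,T7,T2,T1,T6] holders={T3}
Step 11: signal(T3) -> count=0 queue=[T7,T2,T1,T6] holders={T4}
Step 12: signal(T4) -> count=0 queue=[T2,T1,T6] holders={T7}
Step 13: wait(T4) -> count=0 queue=[T2,T1,T6,T4] holders={T7}
Final holders: {T7} -> T1 not in holders

Answer: no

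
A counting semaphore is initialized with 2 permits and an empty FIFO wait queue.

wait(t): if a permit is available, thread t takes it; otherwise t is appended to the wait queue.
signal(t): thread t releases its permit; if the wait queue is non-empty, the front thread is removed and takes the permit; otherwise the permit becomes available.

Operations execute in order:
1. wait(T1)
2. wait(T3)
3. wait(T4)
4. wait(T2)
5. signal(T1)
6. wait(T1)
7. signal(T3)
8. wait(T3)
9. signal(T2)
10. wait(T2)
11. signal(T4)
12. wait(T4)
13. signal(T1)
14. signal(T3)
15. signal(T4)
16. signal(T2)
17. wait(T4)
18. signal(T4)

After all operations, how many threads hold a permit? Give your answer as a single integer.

Step 1: wait(T1) -> count=1 queue=[] holders={T1}
Step 2: wait(T3) -> count=0 queue=[] holders={T1,T3}
Step 3: wait(T4) -> count=0 queue=[T4] holders={T1,T3}
Step 4: wait(T2) -> count=0 queue=[T4,T2] holders={T1,T3}
Step 5: signal(T1) -> count=0 queue=[T2] holders={T3,T4}
Step 6: wait(T1) -> count=0 queue=[T2,T1] holders={T3,T4}
Step 7: signal(T3) -> count=0 queue=[T1] holders={T2,T4}
Step 8: wait(T3) -> count=0 queue=[T1,T3] holders={T2,T4}
Step 9: signal(T2) -> count=0 queue=[T3] holders={T1,T4}
Step 10: wait(T2) -> count=0 queue=[T3,T2] holders={T1,T4}
Step 11: signal(T4) -> count=0 queue=[T2] holders={T1,T3}
Step 12: wait(T4) -> count=0 queue=[T2,T4] holders={T1,T3}
Step 13: signal(T1) -> count=0 queue=[T4] holders={T2,T3}
Step 14: signal(T3) -> count=0 queue=[] holders={T2,T4}
Step 15: signal(T4) -> count=1 queue=[] holders={T2}
Step 16: signal(T2) -> count=2 queue=[] holders={none}
Step 17: wait(T4) -> count=1 queue=[] holders={T4}
Step 18: signal(T4) -> count=2 queue=[] holders={none}
Final holders: {none} -> 0 thread(s)

Answer: 0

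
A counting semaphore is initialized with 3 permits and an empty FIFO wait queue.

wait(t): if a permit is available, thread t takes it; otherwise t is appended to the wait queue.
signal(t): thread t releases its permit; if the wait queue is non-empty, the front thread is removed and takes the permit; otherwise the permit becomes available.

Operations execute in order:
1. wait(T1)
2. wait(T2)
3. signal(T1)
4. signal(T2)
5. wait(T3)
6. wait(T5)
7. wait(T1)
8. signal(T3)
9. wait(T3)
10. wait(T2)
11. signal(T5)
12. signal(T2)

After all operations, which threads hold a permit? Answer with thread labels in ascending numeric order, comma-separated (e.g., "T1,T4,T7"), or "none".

Step 1: wait(T1) -> count=2 queue=[] holders={T1}
Step 2: wait(T2) -> count=1 queue=[] holders={T1,T2}
Step 3: signal(T1) -> count=2 queue=[] holders={T2}
Step 4: signal(T2) -> count=3 queue=[] holders={none}
Step 5: wait(T3) -> count=2 queue=[] holders={T3}
Step 6: wait(T5) -> count=1 queue=[] holders={T3,T5}
Step 7: wait(T1) -> count=0 queue=[] holders={T1,T3,T5}
Step 8: signal(T3) -> count=1 queue=[] holders={T1,T5}
Step 9: wait(T3) -> count=0 queue=[] holders={T1,T3,T5}
Step 10: wait(T2) -> count=0 queue=[T2] holders={T1,T3,T5}
Step 11: signal(T5) -> count=0 queue=[] holders={T1,T2,T3}
Step 12: signal(T2) -> count=1 queue=[] holders={T1,T3}
Final holders: T1,T3

Answer: T1,T3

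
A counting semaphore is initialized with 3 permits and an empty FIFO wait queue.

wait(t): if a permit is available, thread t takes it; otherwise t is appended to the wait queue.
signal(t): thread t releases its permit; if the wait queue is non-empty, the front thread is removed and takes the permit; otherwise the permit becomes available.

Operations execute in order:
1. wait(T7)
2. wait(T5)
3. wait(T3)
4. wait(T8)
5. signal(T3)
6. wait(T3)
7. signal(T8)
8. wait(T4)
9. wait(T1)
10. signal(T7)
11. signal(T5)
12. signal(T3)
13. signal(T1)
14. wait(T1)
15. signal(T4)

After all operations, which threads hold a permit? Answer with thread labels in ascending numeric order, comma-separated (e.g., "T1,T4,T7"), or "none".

Answer: T1

Derivation:
Step 1: wait(T7) -> count=2 queue=[] holders={T7}
Step 2: wait(T5) -> count=1 queue=[] holders={T5,T7}
Step 3: wait(T3) -> count=0 queue=[] holders={T3,T5,T7}
Step 4: wait(T8) -> count=0 queue=[T8] holders={T3,T5,T7}
Step 5: signal(T3) -> count=0 queue=[] holders={T5,T7,T8}
Step 6: wait(T3) -> count=0 queue=[T3] holders={T5,T7,T8}
Step 7: signal(T8) -> count=0 queue=[] holders={T3,T5,T7}
Step 8: wait(T4) -> count=0 queue=[T4] holders={T3,T5,T7}
Step 9: wait(T1) -> count=0 queue=[T4,T1] holders={T3,T5,T7}
Step 10: signal(T7) -> count=0 queue=[T1] holders={T3,T4,T5}
Step 11: signal(T5) -> count=0 queue=[] holders={T1,T3,T4}
Step 12: signal(T3) -> count=1 queue=[] holders={T1,T4}
Step 13: signal(T1) -> count=2 queue=[] holders={T4}
Step 14: wait(T1) -> count=1 queue=[] holders={T1,T4}
Step 15: signal(T4) -> count=2 queue=[] holders={T1}
Final holders: T1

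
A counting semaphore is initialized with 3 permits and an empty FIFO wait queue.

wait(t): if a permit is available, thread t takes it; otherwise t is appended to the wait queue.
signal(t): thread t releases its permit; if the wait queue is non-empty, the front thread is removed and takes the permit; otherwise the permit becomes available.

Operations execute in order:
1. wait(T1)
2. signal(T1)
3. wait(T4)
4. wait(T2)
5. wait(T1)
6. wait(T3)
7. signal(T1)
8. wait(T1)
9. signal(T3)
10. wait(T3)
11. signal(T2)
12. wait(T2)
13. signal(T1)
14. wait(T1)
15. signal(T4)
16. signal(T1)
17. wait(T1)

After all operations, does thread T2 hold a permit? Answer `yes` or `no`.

Step 1: wait(T1) -> count=2 queue=[] holders={T1}
Step 2: signal(T1) -> count=3 queue=[] holders={none}
Step 3: wait(T4) -> count=2 queue=[] holders={T4}
Step 4: wait(T2) -> count=1 queue=[] holders={T2,T4}
Step 5: wait(T1) -> count=0 queue=[] holders={T1,T2,T4}
Step 6: wait(T3) -> count=0 queue=[T3] holders={T1,T2,T4}
Step 7: signal(T1) -> count=0 queue=[] holders={T2,T3,T4}
Step 8: wait(T1) -> count=0 queue=[T1] holders={T2,T3,T4}
Step 9: signal(T3) -> count=0 queue=[] holders={T1,T2,T4}
Step 10: wait(T3) -> count=0 queue=[T3] holders={T1,T2,T4}
Step 11: signal(T2) -> count=0 queue=[] holders={T1,T3,T4}
Step 12: wait(T2) -> count=0 queue=[T2] holders={T1,T3,T4}
Step 13: signal(T1) -> count=0 queue=[] holders={T2,T3,T4}
Step 14: wait(T1) -> count=0 queue=[T1] holders={T2,T3,T4}
Step 15: signal(T4) -> count=0 queue=[] holders={T1,T2,T3}
Step 16: signal(T1) -> count=1 queue=[] holders={T2,T3}
Step 17: wait(T1) -> count=0 queue=[] holders={T1,T2,T3}
Final holders: {T1,T2,T3} -> T2 in holders

Answer: yes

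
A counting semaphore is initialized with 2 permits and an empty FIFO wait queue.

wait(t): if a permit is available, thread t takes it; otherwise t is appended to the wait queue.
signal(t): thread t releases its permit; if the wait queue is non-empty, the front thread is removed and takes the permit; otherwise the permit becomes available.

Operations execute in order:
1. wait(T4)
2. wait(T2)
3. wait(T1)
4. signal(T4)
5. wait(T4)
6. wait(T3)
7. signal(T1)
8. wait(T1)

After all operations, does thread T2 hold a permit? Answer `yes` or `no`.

Answer: yes

Derivation:
Step 1: wait(T4) -> count=1 queue=[] holders={T4}
Step 2: wait(T2) -> count=0 queue=[] holders={T2,T4}
Step 3: wait(T1) -> count=0 queue=[T1] holders={T2,T4}
Step 4: signal(T4) -> count=0 queue=[] holders={T1,T2}
Step 5: wait(T4) -> count=0 queue=[T4] holders={T1,T2}
Step 6: wait(T3) -> count=0 queue=[T4,T3] holders={T1,T2}
Step 7: signal(T1) -> count=0 queue=[T3] holders={T2,T4}
Step 8: wait(T1) -> count=0 queue=[T3,T1] holders={T2,T4}
Final holders: {T2,T4} -> T2 in holders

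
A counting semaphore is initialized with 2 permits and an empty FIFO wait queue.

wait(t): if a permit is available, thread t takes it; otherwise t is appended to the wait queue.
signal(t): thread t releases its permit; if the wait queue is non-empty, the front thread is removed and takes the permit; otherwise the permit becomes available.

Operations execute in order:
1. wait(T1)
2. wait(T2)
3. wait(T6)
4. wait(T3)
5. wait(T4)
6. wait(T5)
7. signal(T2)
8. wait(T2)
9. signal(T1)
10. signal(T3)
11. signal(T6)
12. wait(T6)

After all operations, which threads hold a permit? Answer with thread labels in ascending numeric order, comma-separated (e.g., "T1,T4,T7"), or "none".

Answer: T4,T5

Derivation:
Step 1: wait(T1) -> count=1 queue=[] holders={T1}
Step 2: wait(T2) -> count=0 queue=[] holders={T1,T2}
Step 3: wait(T6) -> count=0 queue=[T6] holders={T1,T2}
Step 4: wait(T3) -> count=0 queue=[T6,T3] holders={T1,T2}
Step 5: wait(T4) -> count=0 queue=[T6,T3,T4] holders={T1,T2}
Step 6: wait(T5) -> count=0 queue=[T6,T3,T4,T5] holders={T1,T2}
Step 7: signal(T2) -> count=0 queue=[T3,T4,T5] holders={T1,T6}
Step 8: wait(T2) -> count=0 queue=[T3,T4,T5,T2] holders={T1,T6}
Step 9: signal(T1) -> count=0 queue=[T4,T5,T2] holders={T3,T6}
Step 10: signal(T3) -> count=0 queue=[T5,T2] holders={T4,T6}
Step 11: signal(T6) -> count=0 queue=[T2] holders={T4,T5}
Step 12: wait(T6) -> count=0 queue=[T2,T6] holders={T4,T5}
Final holders: T4,T5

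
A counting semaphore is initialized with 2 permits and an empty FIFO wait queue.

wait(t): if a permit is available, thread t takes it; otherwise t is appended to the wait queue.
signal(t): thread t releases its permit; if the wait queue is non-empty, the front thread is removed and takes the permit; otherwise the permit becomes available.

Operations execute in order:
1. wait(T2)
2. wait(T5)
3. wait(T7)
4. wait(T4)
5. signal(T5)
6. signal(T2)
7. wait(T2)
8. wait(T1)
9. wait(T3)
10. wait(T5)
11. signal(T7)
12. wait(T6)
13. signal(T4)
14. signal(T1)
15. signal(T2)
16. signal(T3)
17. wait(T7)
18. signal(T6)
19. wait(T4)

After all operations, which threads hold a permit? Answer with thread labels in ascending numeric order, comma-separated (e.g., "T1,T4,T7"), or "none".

Answer: T5,T7

Derivation:
Step 1: wait(T2) -> count=1 queue=[] holders={T2}
Step 2: wait(T5) -> count=0 queue=[] holders={T2,T5}
Step 3: wait(T7) -> count=0 queue=[T7] holders={T2,T5}
Step 4: wait(T4) -> count=0 queue=[T7,T4] holders={T2,T5}
Step 5: signal(T5) -> count=0 queue=[T4] holders={T2,T7}
Step 6: signal(T2) -> count=0 queue=[] holders={T4,T7}
Step 7: wait(T2) -> count=0 queue=[T2] holders={T4,T7}
Step 8: wait(T1) -> count=0 queue=[T2,T1] holders={T4,T7}
Step 9: wait(T3) -> count=0 queue=[T2,T1,T3] holders={T4,T7}
Step 10: wait(T5) -> count=0 queue=[T2,T1,T3,T5] holders={T4,T7}
Step 11: signal(T7) -> count=0 queue=[T1,T3,T5] holders={T2,T4}
Step 12: wait(T6) -> count=0 queue=[T1,T3,T5,T6] holders={T2,T4}
Step 13: signal(T4) -> count=0 queue=[T3,T5,T6] holders={T1,T2}
Step 14: signal(T1) -> count=0 queue=[T5,T6] holders={T2,T3}
Step 15: signal(T2) -> count=0 queue=[T6] holders={T3,T5}
Step 16: signal(T3) -> count=0 queue=[] holders={T5,T6}
Step 17: wait(T7) -> count=0 queue=[T7] holders={T5,T6}
Step 18: signal(T6) -> count=0 queue=[] holders={T5,T7}
Step 19: wait(T4) -> count=0 queue=[T4] holders={T5,T7}
Final holders: T5,T7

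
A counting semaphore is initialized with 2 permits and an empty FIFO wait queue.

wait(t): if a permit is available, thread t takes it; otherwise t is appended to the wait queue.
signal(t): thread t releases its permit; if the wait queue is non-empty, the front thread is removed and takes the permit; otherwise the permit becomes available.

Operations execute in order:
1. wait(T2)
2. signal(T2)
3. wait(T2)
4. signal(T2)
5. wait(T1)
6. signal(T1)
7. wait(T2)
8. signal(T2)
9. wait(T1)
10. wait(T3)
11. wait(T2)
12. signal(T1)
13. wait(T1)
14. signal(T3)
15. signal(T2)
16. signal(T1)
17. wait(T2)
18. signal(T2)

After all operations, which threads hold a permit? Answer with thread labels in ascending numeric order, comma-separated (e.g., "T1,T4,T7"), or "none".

Answer: none

Derivation:
Step 1: wait(T2) -> count=1 queue=[] holders={T2}
Step 2: signal(T2) -> count=2 queue=[] holders={none}
Step 3: wait(T2) -> count=1 queue=[] holders={T2}
Step 4: signal(T2) -> count=2 queue=[] holders={none}
Step 5: wait(T1) -> count=1 queue=[] holders={T1}
Step 6: signal(T1) -> count=2 queue=[] holders={none}
Step 7: wait(T2) -> count=1 queue=[] holders={T2}
Step 8: signal(T2) -> count=2 queue=[] holders={none}
Step 9: wait(T1) -> count=1 queue=[] holders={T1}
Step 10: wait(T3) -> count=0 queue=[] holders={T1,T3}
Step 11: wait(T2) -> count=0 queue=[T2] holders={T1,T3}
Step 12: signal(T1) -> count=0 queue=[] holders={T2,T3}
Step 13: wait(T1) -> count=0 queue=[T1] holders={T2,T3}
Step 14: signal(T3) -> count=0 queue=[] holders={T1,T2}
Step 15: signal(T2) -> count=1 queue=[] holders={T1}
Step 16: signal(T1) -> count=2 queue=[] holders={none}
Step 17: wait(T2) -> count=1 queue=[] holders={T2}
Step 18: signal(T2) -> count=2 queue=[] holders={none}
Final holders: none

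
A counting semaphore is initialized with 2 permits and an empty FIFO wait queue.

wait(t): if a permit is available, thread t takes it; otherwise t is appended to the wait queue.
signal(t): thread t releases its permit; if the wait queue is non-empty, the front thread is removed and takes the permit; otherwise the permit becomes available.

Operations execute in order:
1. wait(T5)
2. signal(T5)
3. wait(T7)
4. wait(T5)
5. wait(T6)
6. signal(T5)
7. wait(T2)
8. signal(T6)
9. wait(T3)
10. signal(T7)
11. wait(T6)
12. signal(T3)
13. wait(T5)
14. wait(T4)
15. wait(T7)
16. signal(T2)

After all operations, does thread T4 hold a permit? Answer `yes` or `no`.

Step 1: wait(T5) -> count=1 queue=[] holders={T5}
Step 2: signal(T5) -> count=2 queue=[] holders={none}
Step 3: wait(T7) -> count=1 queue=[] holders={T7}
Step 4: wait(T5) -> count=0 queue=[] holders={T5,T7}
Step 5: wait(T6) -> count=0 queue=[T6] holders={T5,T7}
Step 6: signal(T5) -> count=0 queue=[] holders={T6,T7}
Step 7: wait(T2) -> count=0 queue=[T2] holders={T6,T7}
Step 8: signal(T6) -> count=0 queue=[] holders={T2,T7}
Step 9: wait(T3) -> count=0 queue=[T3] holders={T2,T7}
Step 10: signal(T7) -> count=0 queue=[] holders={T2,T3}
Step 11: wait(T6) -> count=0 queue=[T6] holders={T2,T3}
Step 12: signal(T3) -> count=0 queue=[] holders={T2,T6}
Step 13: wait(T5) -> count=0 queue=[T5] holders={T2,T6}
Step 14: wait(T4) -> count=0 queue=[T5,T4] holders={T2,T6}
Step 15: wait(T7) -> count=0 queue=[T5,T4,T7] holders={T2,T6}
Step 16: signal(T2) -> count=0 queue=[T4,T7] holders={T5,T6}
Final holders: {T5,T6} -> T4 not in holders

Answer: no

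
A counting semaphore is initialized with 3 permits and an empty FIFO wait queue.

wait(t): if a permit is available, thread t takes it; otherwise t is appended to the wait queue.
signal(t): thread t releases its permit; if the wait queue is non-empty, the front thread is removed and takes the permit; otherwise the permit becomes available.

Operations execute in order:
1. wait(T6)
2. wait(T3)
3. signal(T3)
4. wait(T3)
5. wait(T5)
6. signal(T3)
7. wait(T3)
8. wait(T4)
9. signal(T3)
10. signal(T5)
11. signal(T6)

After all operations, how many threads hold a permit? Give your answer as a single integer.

Answer: 1

Derivation:
Step 1: wait(T6) -> count=2 queue=[] holders={T6}
Step 2: wait(T3) -> count=1 queue=[] holders={T3,T6}
Step 3: signal(T3) -> count=2 queue=[] holders={T6}
Step 4: wait(T3) -> count=1 queue=[] holders={T3,T6}
Step 5: wait(T5) -> count=0 queue=[] holders={T3,T5,T6}
Step 6: signal(T3) -> count=1 queue=[] holders={T5,T6}
Step 7: wait(T3) -> count=0 queue=[] holders={T3,T5,T6}
Step 8: wait(T4) -> count=0 queue=[T4] holders={T3,T5,T6}
Step 9: signal(T3) -> count=0 queue=[] holders={T4,T5,T6}
Step 10: signal(T5) -> count=1 queue=[] holders={T4,T6}
Step 11: signal(T6) -> count=2 queue=[] holders={T4}
Final holders: {T4} -> 1 thread(s)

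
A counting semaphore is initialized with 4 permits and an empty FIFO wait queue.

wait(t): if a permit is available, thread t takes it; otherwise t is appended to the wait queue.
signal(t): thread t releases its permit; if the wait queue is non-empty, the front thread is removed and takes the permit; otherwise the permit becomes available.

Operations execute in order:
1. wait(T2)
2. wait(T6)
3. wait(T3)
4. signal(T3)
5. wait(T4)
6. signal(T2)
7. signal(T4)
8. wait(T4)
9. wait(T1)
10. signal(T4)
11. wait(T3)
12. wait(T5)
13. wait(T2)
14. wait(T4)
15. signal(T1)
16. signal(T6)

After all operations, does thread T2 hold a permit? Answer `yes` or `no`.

Answer: yes

Derivation:
Step 1: wait(T2) -> count=3 queue=[] holders={T2}
Step 2: wait(T6) -> count=2 queue=[] holders={T2,T6}
Step 3: wait(T3) -> count=1 queue=[] holders={T2,T3,T6}
Step 4: signal(T3) -> count=2 queue=[] holders={T2,T6}
Step 5: wait(T4) -> count=1 queue=[] holders={T2,T4,T6}
Step 6: signal(T2) -> count=2 queue=[] holders={T4,T6}
Step 7: signal(T4) -> count=3 queue=[] holders={T6}
Step 8: wait(T4) -> count=2 queue=[] holders={T4,T6}
Step 9: wait(T1) -> count=1 queue=[] holders={T1,T4,T6}
Step 10: signal(T4) -> count=2 queue=[] holders={T1,T6}
Step 11: wait(T3) -> count=1 queue=[] holders={T1,T3,T6}
Step 12: wait(T5) -> count=0 queue=[] holders={T1,T3,T5,T6}
Step 13: wait(T2) -> count=0 queue=[T2] holders={T1,T3,T5,T6}
Step 14: wait(T4) -> count=0 queue=[T2,T4] holders={T1,T3,T5,T6}
Step 15: signal(T1) -> count=0 queue=[T4] holders={T2,T3,T5,T6}
Step 16: signal(T6) -> count=0 queue=[] holders={T2,T3,T4,T5}
Final holders: {T2,T3,T4,T5} -> T2 in holders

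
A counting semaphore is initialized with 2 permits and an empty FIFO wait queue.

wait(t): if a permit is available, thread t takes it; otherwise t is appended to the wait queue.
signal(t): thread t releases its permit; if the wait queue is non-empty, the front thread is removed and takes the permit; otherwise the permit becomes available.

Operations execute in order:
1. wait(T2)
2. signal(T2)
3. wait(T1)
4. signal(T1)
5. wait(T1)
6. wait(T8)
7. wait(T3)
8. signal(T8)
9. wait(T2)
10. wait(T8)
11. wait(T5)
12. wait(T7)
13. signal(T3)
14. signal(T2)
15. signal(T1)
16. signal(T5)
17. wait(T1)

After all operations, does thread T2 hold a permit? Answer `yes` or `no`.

Answer: no

Derivation:
Step 1: wait(T2) -> count=1 queue=[] holders={T2}
Step 2: signal(T2) -> count=2 queue=[] holders={none}
Step 3: wait(T1) -> count=1 queue=[] holders={T1}
Step 4: signal(T1) -> count=2 queue=[] holders={none}
Step 5: wait(T1) -> count=1 queue=[] holders={T1}
Step 6: wait(T8) -> count=0 queue=[] holders={T1,T8}
Step 7: wait(T3) -> count=0 queue=[T3] holders={T1,T8}
Step 8: signal(T8) -> count=0 queue=[] holders={T1,T3}
Step 9: wait(T2) -> count=0 queue=[T2] holders={T1,T3}
Step 10: wait(T8) -> count=0 queue=[T2,T8] holders={T1,T3}
Step 11: wait(T5) -> count=0 queue=[T2,T8,T5] holders={T1,T3}
Step 12: wait(T7) -> count=0 queue=[T2,T8,T5,T7] holders={T1,T3}
Step 13: signal(T3) -> count=0 queue=[T8,T5,T7] holders={T1,T2}
Step 14: signal(T2) -> count=0 queue=[T5,T7] holders={T1,T8}
Step 15: signal(T1) -> count=0 queue=[T7] holders={T5,T8}
Step 16: signal(T5) -> count=0 queue=[] holders={T7,T8}
Step 17: wait(T1) -> count=0 queue=[T1] holders={T7,T8}
Final holders: {T7,T8} -> T2 not in holders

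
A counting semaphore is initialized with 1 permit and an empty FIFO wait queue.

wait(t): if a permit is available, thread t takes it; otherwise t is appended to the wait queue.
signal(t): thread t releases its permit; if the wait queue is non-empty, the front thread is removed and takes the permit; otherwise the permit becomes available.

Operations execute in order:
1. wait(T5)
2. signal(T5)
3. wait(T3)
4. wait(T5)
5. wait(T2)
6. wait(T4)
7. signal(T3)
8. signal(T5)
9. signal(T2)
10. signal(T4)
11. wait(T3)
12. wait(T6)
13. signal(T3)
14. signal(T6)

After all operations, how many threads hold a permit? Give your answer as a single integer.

Step 1: wait(T5) -> count=0 queue=[] holders={T5}
Step 2: signal(T5) -> count=1 queue=[] holders={none}
Step 3: wait(T3) -> count=0 queue=[] holders={T3}
Step 4: wait(T5) -> count=0 queue=[T5] holders={T3}
Step 5: wait(T2) -> count=0 queue=[T5,T2] holders={T3}
Step 6: wait(T4) -> count=0 queue=[T5,T2,T4] holders={T3}
Step 7: signal(T3) -> count=0 queue=[T2,T4] holders={T5}
Step 8: signal(T5) -> count=0 queue=[T4] holders={T2}
Step 9: signal(T2) -> count=0 queue=[] holders={T4}
Step 10: signal(T4) -> count=1 queue=[] holders={none}
Step 11: wait(T3) -> count=0 queue=[] holders={T3}
Step 12: wait(T6) -> count=0 queue=[T6] holders={T3}
Step 13: signal(T3) -> count=0 queue=[] holders={T6}
Step 14: signal(T6) -> count=1 queue=[] holders={none}
Final holders: {none} -> 0 thread(s)

Answer: 0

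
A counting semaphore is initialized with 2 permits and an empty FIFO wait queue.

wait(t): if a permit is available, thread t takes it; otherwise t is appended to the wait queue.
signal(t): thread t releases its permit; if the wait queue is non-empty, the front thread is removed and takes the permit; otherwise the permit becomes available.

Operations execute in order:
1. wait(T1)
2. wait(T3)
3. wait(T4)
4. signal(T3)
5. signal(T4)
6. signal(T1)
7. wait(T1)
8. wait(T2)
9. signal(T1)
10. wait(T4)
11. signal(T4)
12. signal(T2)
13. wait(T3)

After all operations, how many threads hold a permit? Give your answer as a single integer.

Answer: 1

Derivation:
Step 1: wait(T1) -> count=1 queue=[] holders={T1}
Step 2: wait(T3) -> count=0 queue=[] holders={T1,T3}
Step 3: wait(T4) -> count=0 queue=[T4] holders={T1,T3}
Step 4: signal(T3) -> count=0 queue=[] holders={T1,T4}
Step 5: signal(T4) -> count=1 queue=[] holders={T1}
Step 6: signal(T1) -> count=2 queue=[] holders={none}
Step 7: wait(T1) -> count=1 queue=[] holders={T1}
Step 8: wait(T2) -> count=0 queue=[] holders={T1,T2}
Step 9: signal(T1) -> count=1 queue=[] holders={T2}
Step 10: wait(T4) -> count=0 queue=[] holders={T2,T4}
Step 11: signal(T4) -> count=1 queue=[] holders={T2}
Step 12: signal(T2) -> count=2 queue=[] holders={none}
Step 13: wait(T3) -> count=1 queue=[] holders={T3}
Final holders: {T3} -> 1 thread(s)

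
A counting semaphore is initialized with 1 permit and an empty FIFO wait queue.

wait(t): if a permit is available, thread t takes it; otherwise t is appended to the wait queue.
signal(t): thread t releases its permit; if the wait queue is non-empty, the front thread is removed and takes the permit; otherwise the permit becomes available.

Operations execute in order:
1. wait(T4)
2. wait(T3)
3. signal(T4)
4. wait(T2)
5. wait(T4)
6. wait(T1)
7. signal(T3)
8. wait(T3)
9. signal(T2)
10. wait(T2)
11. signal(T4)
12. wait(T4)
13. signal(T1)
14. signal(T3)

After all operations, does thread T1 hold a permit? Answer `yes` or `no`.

Answer: no

Derivation:
Step 1: wait(T4) -> count=0 queue=[] holders={T4}
Step 2: wait(T3) -> count=0 queue=[T3] holders={T4}
Step 3: signal(T4) -> count=0 queue=[] holders={T3}
Step 4: wait(T2) -> count=0 queue=[T2] holders={T3}
Step 5: wait(T4) -> count=0 queue=[T2,T4] holders={T3}
Step 6: wait(T1) -> count=0 queue=[T2,T4,T1] holders={T3}
Step 7: signal(T3) -> count=0 queue=[T4,T1] holders={T2}
Step 8: wait(T3) -> count=0 queue=[T4,T1,T3] holders={T2}
Step 9: signal(T2) -> count=0 queue=[T1,T3] holders={T4}
Step 10: wait(T2) -> count=0 queue=[T1,T3,T2] holders={T4}
Step 11: signal(T4) -> count=0 queue=[T3,T2] holders={T1}
Step 12: wait(T4) -> count=0 queue=[T3,T2,T4] holders={T1}
Step 13: signal(T1) -> count=0 queue=[T2,T4] holders={T3}
Step 14: signal(T3) -> count=0 queue=[T4] holders={T2}
Final holders: {T2} -> T1 not in holders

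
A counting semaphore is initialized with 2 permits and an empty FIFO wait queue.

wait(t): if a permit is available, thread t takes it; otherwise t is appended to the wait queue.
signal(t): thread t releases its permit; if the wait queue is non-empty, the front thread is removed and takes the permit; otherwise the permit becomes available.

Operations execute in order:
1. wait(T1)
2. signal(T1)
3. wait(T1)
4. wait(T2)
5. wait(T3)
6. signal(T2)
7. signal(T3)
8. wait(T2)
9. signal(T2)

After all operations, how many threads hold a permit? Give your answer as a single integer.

Answer: 1

Derivation:
Step 1: wait(T1) -> count=1 queue=[] holders={T1}
Step 2: signal(T1) -> count=2 queue=[] holders={none}
Step 3: wait(T1) -> count=1 queue=[] holders={T1}
Step 4: wait(T2) -> count=0 queue=[] holders={T1,T2}
Step 5: wait(T3) -> count=0 queue=[T3] holders={T1,T2}
Step 6: signal(T2) -> count=0 queue=[] holders={T1,T3}
Step 7: signal(T3) -> count=1 queue=[] holders={T1}
Step 8: wait(T2) -> count=0 queue=[] holders={T1,T2}
Step 9: signal(T2) -> count=1 queue=[] holders={T1}
Final holders: {T1} -> 1 thread(s)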